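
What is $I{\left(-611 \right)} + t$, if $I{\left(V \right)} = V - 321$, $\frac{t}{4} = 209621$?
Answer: $837552$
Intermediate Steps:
$t = 838484$ ($t = 4 \cdot 209621 = 838484$)
$I{\left(V \right)} = -321 + V$
$I{\left(-611 \right)} + t = \left(-321 - 611\right) + 838484 = -932 + 838484 = 837552$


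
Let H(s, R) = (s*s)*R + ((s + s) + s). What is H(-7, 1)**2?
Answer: 784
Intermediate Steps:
H(s, R) = 3*s + R*s**2 (H(s, R) = s**2*R + (2*s + s) = R*s**2 + 3*s = 3*s + R*s**2)
H(-7, 1)**2 = (-7*(3 + 1*(-7)))**2 = (-7*(3 - 7))**2 = (-7*(-4))**2 = 28**2 = 784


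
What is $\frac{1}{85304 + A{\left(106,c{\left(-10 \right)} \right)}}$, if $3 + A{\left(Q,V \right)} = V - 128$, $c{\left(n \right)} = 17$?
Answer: $\frac{1}{85190} \approx 1.1738 \cdot 10^{-5}$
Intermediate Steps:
$A{\left(Q,V \right)} = -131 + V$ ($A{\left(Q,V \right)} = -3 + \left(V - 128\right) = -3 + \left(-128 + V\right) = -131 + V$)
$\frac{1}{85304 + A{\left(106,c{\left(-10 \right)} \right)}} = \frac{1}{85304 + \left(-131 + 17\right)} = \frac{1}{85304 - 114} = \frac{1}{85190}$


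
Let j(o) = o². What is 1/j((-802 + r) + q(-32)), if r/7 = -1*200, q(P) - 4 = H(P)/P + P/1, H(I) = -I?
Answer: 1/4977361 ≈ 2.0091e-7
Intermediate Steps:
q(P) = 3 + P (q(P) = 4 + ((-P)/P + P/1) = 4 + (-1 + P*1) = 4 + (-1 + P) = 3 + P)
r = -1400 (r = 7*(-1*200) = 7*(-200) = -1400)
1/j((-802 + r) + q(-32)) = 1/(((-802 - 1400) + (3 - 32))²) = 1/((-2202 - 29)²) = 1/((-2231)²) = 1/4977361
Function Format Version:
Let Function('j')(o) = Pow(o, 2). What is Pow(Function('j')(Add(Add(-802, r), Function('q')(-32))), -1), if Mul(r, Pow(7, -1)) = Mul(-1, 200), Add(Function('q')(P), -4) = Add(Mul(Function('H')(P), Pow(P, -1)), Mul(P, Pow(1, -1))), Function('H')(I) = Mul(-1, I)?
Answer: Rational(1, 4977361) ≈ 2.0091e-7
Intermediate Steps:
Function('q')(P) = Add(3, P) (Function('q')(P) = Add(4, Add(Mul(Mul(-1, P), Pow(P, -1)), Mul(P, Pow(1, -1)))) = Add(4, Add(-1, Mul(P, 1))) = Add(4, Add(-1, P)) = Add(3, P))
r = -1400 (r = Mul(7, Mul(-1, 200)) = Mul(7, -200) = -1400)
Pow(Function('j')(Add(Add(-802, r), Function('q')(-32))), -1) = Pow(Pow(Add(Add(-802, -1400), Add(3, -32)), 2), -1) = Pow(Pow(Add(-2202, -29), 2), -1) = Pow(Pow(-2231, 2), -1) = Pow(4977361, -1) = Rational(1, 4977361)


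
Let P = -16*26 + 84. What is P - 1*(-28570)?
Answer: 28238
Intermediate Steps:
P = -332 (P = -416 + 84 = -332)
P - 1*(-28570) = -332 - 1*(-28570) = -332 + 28570 = 28238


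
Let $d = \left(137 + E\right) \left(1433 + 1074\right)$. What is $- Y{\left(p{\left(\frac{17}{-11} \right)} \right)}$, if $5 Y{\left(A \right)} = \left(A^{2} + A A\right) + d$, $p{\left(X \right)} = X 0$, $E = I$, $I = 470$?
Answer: $- \frac{1521749}{5} \approx -3.0435 \cdot 10^{5}$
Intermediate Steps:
$E = 470$
$p{\left(X \right)} = 0$
$d = 1521749$ ($d = \left(137 + 470\right) \left(1433 + 1074\right) = 607 \cdot 2507 = 1521749$)
$Y{\left(A \right)} = \frac{1521749}{5} + \frac{2 A^{2}}{5}$ ($Y{\left(A \right)} = \frac{\left(A^{2} + A A\right) + 1521749}{5} = \frac{\left(A^{2} + A^{2}\right) + 1521749}{5} = \frac{2 A^{2} + 1521749}{5} = \frac{1521749 + 2 A^{2}}{5} = \frac{1521749}{5} + \frac{2 A^{2}}{5}$)
$- Y{\left(p{\left(\frac{17}{-11} \right)} \right)} = - (\frac{1521749}{5} + \frac{2 \cdot 0^{2}}{5}) = - (\frac{1521749}{5} + \frac{2}{5} \cdot 0) = - (\frac{1521749}{5} + 0) = \left(-1\right) \frac{1521749}{5} = - \frac{1521749}{5}$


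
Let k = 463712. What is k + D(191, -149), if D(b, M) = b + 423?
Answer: 464326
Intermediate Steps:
D(b, M) = 423 + b
k + D(191, -149) = 463712 + (423 + 191) = 463712 + 614 = 464326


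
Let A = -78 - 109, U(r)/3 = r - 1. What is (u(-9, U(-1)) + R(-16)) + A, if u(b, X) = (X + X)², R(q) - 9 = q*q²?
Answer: -4130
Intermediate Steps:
R(q) = 9 + q³ (R(q) = 9 + q*q² = 9 + q³)
U(r) = -3 + 3*r (U(r) = 3*(r - 1) = 3*(-1 + r) = -3 + 3*r)
A = -187
u(b, X) = 4*X² (u(b, X) = (2*X)² = 4*X²)
(u(-9, U(-1)) + R(-16)) + A = (4*(-3 + 3*(-1))² + (9 + (-16)³)) - 187 = (4*(-3 - 3)² + (9 - 4096)) - 187 = (4*(-6)² - 4087) - 187 = (4*36 - 4087) - 187 = (144 - 4087) - 187 = -3943 - 187 = -4130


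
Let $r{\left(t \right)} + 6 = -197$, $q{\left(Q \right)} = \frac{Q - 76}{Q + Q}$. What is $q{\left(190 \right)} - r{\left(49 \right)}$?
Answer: $\frac{2033}{10} \approx 203.3$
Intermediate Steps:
$q{\left(Q \right)} = \frac{-76 + Q}{2 Q}$
$r{\left(t \right)} = -203$ ($r{\left(t \right)} = -6 - 197 = -203$)
$q{\left(190 \right)} - r{\left(49 \right)} = \frac{-76 + 190}{2 \cdot 190} - -203 = \frac{1}{2} \cdot \frac{1}{190} \cdot 114 + 203 = \frac{3}{10} + 203 = \frac{2033}{10}$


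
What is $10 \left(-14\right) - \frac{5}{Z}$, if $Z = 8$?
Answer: $- \frac{1125}{8} \approx -140.63$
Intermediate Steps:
$10 \left(-14\right) - \frac{5}{Z} = 10 \left(-14\right) - \frac{5}{8} = -140 - \frac{5}{8} = - \frac{1125}{8}$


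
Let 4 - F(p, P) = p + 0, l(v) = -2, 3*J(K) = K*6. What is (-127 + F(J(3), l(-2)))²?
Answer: 16641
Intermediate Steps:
J(K) = 2*K (J(K) = (K*6)/3 = (6*K)/3 = 2*K)
F(p, P) = 4 - p (F(p, P) = 4 - (p + 0) = 4 - p)
(-127 + F(J(3), l(-2)))² = (-127 + (4 - 2*3))² = (-127 + (4 - 1*6))² = (-127 + (4 - 6))² = (-127 - 2)² = (-129)² = 16641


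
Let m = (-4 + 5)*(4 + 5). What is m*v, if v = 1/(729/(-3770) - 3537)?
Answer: -3770/1481691 ≈ -0.0025444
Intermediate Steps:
v = -3770/13335219 (v = 1/(729*(-1/3770) - 3537) = 1/(-729/3770 - 3537) = 1/(-13335219/3770) = -3770/13335219 ≈ -0.00028271)
m = 9 (m = 1*9 = 9)
m*v = 9*(-3770/13335219) = -3770/1481691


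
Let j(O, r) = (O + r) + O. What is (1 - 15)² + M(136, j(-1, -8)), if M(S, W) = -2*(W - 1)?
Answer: 218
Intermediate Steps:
j(O, r) = r + 2*O
M(S, W) = 2 - 2*W (M(S, W) = -2*(-1 + W) = 2 - 2*W)
(1 - 15)² + M(136, j(-1, -8)) = (1 - 15)² + (2 - 2*(-8 + 2*(-1))) = (-14)² + (2 - 2*(-8 - 2)) = 196 + (2 - 2*(-10)) = 196 + (2 + 20) = 196 + 22 = 218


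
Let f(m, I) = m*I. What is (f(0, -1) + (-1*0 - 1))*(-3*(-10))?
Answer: -30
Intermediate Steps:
f(m, I) = I*m
(f(0, -1) + (-1*0 - 1))*(-3*(-10)) = (-1*0 + (-1*0 - 1))*(-3*(-10)) = (0 + (0 - 1))*30 = (0 - 1)*30 = -1*30 = -30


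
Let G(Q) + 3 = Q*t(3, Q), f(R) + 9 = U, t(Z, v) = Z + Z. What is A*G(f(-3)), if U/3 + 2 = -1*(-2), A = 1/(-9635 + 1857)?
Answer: 57/7778 ≈ 0.0073284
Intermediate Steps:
t(Z, v) = 2*Z
A = -1/7778 (A = 1/(-7778) = -1/7778 ≈ -0.00012857)
U = 0 (U = -6 + 3*(-1*(-2)) = -6 + 3*2 = -6 + 6 = 0)
f(R) = -9 (f(R) = -9 + 0 = -9)
G(Q) = -3 + 6*Q (G(Q) = -3 + Q*(2*3) = -3 + Q*6 = -3 + 6*Q)
A*G(f(-3)) = -(-3 + 6*(-9))/7778 = -(-3 - 54)/7778 = -1/7778*(-57) = 57/7778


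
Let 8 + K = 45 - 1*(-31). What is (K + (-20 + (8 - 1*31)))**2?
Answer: 625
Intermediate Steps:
K = 68 (K = -8 + (45 - 1*(-31)) = -8 + (45 + 31) = -8 + 76 = 68)
(K + (-20 + (8 - 1*31)))**2 = (68 + (-20 + (8 - 1*31)))**2 = (68 + (-20 + (8 - 31)))**2 = (68 + (-20 - 23))**2 = (68 - 43)**2 = 25**2 = 625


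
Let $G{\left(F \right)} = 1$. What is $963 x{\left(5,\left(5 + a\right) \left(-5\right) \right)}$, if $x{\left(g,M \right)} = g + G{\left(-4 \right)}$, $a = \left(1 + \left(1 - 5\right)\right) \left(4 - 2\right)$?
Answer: $5778$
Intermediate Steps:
$a = -6$ ($a = \left(1 - 4\right) 2 = \left(-3\right) 2 = -6$)
$x{\left(g,M \right)} = 1 + g$ ($x{\left(g,M \right)} = g + 1 = 1 + g$)
$963 x{\left(5,\left(5 + a\right) \left(-5\right) \right)} = 963 \left(1 + 5\right) = 963 \cdot 6 = 5778$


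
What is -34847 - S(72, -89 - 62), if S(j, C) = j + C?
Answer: -34768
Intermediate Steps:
S(j, C) = C + j
-34847 - S(72, -89 - 62) = -34847 - ((-89 - 62) + 72) = -34847 - (-151 + 72) = -34847 - 1*(-79) = -34847 + 79 = -34768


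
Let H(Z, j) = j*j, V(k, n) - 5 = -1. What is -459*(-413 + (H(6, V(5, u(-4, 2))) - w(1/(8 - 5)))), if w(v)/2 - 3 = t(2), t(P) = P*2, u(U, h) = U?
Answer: 188649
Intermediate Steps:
V(k, n) = 4 (V(k, n) = 5 - 1 = 4)
t(P) = 2*P
w(v) = 14 (w(v) = 6 + 2*(2*2) = 6 + 2*4 = 6 + 8 = 14)
H(Z, j) = j²
-459*(-413 + (H(6, V(5, u(-4, 2))) - w(1/(8 - 5)))) = -459*(-413 + (4² - 1*14)) = -459*(-413 + (16 - 14)) = -459*(-413 + 2) = -459*(-411) = 188649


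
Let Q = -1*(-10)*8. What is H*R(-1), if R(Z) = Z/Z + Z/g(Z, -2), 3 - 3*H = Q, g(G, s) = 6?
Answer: -385/18 ≈ -21.389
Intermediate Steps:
Q = 80 (Q = 10*8 = 80)
H = -77/3 (H = 1 - ⅓*80 = 1 - 80/3 = -77/3 ≈ -25.667)
R(Z) = 1 + Z/6 (R(Z) = Z/Z + Z/6 = 1 + Z*(⅙) = 1 + Z/6)
H*R(-1) = -77*(1 + (⅙)*(-1))/3 = -77*(1 - ⅙)/3 = -77/3*⅚ = -385/18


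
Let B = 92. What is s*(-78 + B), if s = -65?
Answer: -910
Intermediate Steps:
s*(-78 + B) = -65*(-78 + 92) = -65*14 = -910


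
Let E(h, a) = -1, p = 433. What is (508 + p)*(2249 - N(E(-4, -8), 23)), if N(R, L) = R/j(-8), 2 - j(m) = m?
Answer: 21164031/10 ≈ 2.1164e+6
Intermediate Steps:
j(m) = 2 - m
N(R, L) = R/10 (N(R, L) = R/(2 - 1*(-8)) = R/(2 + 8) = R/10)
(508 + p)*(2249 - N(E(-4, -8), 23)) = (508 + 433)*(2249 - (-1)/10) = 941*(2249 - 1*(-1/10)) = 941*(2249 + 1/10) = 941*(22491/10) = 21164031/10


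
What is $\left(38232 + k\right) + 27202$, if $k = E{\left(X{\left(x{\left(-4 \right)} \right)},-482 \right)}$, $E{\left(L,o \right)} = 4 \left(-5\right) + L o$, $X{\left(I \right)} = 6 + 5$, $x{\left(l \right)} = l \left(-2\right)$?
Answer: $60112$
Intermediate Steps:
$x{\left(l \right)} = - 2 l$
$X{\left(I \right)} = 11$
$E{\left(L,o \right)} = -20 + L o$
$k = -5322$ ($k = -20 + 11 \left(-482\right) = -20 - 5302 = -5322$)
$\left(38232 + k\right) + 27202 = \left(38232 - 5322\right) + 27202 = 32910 + 27202 = 60112$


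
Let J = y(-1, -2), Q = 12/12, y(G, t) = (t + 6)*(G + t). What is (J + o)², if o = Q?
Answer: 121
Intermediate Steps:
y(G, t) = (6 + t)*(G + t)
Q = 1 (Q = 12*(1/12) = 1)
J = -12 (J = (-2)² + 6*(-1) + 6*(-2) - 1*(-2) = 4 - 6 - 12 + 2 = -12)
o = 1
(J + o)² = (-12 + 1)² = (-11)² = 121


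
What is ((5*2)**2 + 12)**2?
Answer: 12544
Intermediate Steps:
((5*2)**2 + 12)**2 = (10**2 + 12)**2 = (100 + 12)**2 = 112**2 = 12544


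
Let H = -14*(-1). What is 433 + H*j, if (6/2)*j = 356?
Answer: 6283/3 ≈ 2094.3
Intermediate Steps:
j = 356/3 (j = (1/3)*356 = 356/3 ≈ 118.67)
H = 14
433 + H*j = 433 + 14*(356/3) = 433 + 4984/3 = 6283/3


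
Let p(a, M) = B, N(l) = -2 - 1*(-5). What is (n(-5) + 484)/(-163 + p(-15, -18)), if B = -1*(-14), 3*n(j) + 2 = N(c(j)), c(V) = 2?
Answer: -1453/447 ≈ -3.2506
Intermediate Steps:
N(l) = 3 (N(l) = -2 + 5 = 3)
n(j) = 1/3 (n(j) = -2/3 + (1/3)*3 = -2/3 + 1 = 1/3)
B = 14
p(a, M) = 14
(n(-5) + 484)/(-163 + p(-15, -18)) = (1/3 + 484)/(-163 + 14) = (1453/3)/(-149) = (1453/3)*(-1/149) = -1453/447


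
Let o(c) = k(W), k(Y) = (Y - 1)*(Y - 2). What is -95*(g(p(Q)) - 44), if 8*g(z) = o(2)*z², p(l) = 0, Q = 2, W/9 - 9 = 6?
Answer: 4180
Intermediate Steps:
W = 135 (W = 81 + 9*6 = 81 + 54 = 135)
k(Y) = (-1 + Y)*(-2 + Y)
o(c) = 17822 (o(c) = 2 + 135² - 3*135 = 2 + 18225 - 405 = 17822)
g(z) = 8911*z²/4 (g(z) = (17822*z²)/8 = 8911*z²/4)
-95*(g(p(Q)) - 44) = -95*((8911/4)*0² - 44) = -95*((8911/4)*0 - 44) = -95*(0 - 44) = -95*(-44) = 4180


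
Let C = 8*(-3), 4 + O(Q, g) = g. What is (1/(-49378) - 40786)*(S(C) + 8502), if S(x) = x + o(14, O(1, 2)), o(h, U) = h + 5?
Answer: -17112372633173/49378 ≈ -3.4656e+8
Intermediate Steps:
O(Q, g) = -4 + g
o(h, U) = 5 + h
C = -24
S(x) = 19 + x (S(x) = x + (5 + 14) = x + 19 = 19 + x)
(1/(-49378) - 40786)*(S(C) + 8502) = (1/(-49378) - 40786)*((19 - 24) + 8502) = (-1/49378 - 40786)*(-5 + 8502) = -2013931109/49378*8497 = -17112372633173/49378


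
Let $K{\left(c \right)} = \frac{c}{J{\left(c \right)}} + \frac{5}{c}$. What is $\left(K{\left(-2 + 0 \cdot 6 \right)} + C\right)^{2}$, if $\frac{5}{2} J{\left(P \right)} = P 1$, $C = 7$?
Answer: $49$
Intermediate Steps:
$J{\left(P \right)} = \frac{2 P}{5}$ ($J{\left(P \right)} = \frac{2 P 1}{5} = \frac{2 P}{5}$)
$K{\left(c \right)} = \frac{5}{2} + \frac{5}{c}$ ($K{\left(c \right)} = \frac{c}{\frac{2}{5} c} + \frac{5}{c} = c \frac{5}{2 c} + \frac{5}{c} = \frac{5}{2} + \frac{5}{c}$)
$\left(K{\left(-2 + 0 \cdot 6 \right)} + C\right)^{2} = \left(\left(\frac{5}{2} + \frac{5}{-2 + 0 \cdot 6}\right) + 7\right)^{2} = \left(\left(\frac{5}{2} + \frac{5}{-2 + 0}\right) + 7\right)^{2} = \left(\left(\frac{5}{2} + \frac{5}{-2}\right) + 7\right)^{2} = \left(\left(\frac{5}{2} + 5 \left(- \frac{1}{2}\right)\right) + 7\right)^{2} = \left(\left(\frac{5}{2} - \frac{5}{2}\right) + 7\right)^{2} = \left(0 + 7\right)^{2} = 7^{2} = 49$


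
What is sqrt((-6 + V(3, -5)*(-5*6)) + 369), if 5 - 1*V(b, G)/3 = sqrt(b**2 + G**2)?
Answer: sqrt(-87 + 90*sqrt(34)) ≈ 20.923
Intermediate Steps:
V(b, G) = 15 - 3*sqrt(G**2 + b**2) (V(b, G) = 15 - 3*sqrt(b**2 + G**2) = 15 - 3*sqrt(G**2 + b**2))
sqrt((-6 + V(3, -5)*(-5*6)) + 369) = sqrt((-6 + (15 - 3*sqrt((-5)**2 + 3**2))*(-5*6)) + 369) = sqrt((-6 + (15 - 3*sqrt(25 + 9))*(-30)) + 369) = sqrt((-6 + (15 - 3*sqrt(34))*(-30)) + 369) = sqrt((-6 + (-450 + 90*sqrt(34))) + 369) = sqrt((-456 + 90*sqrt(34)) + 369) = sqrt(-87 + 90*sqrt(34))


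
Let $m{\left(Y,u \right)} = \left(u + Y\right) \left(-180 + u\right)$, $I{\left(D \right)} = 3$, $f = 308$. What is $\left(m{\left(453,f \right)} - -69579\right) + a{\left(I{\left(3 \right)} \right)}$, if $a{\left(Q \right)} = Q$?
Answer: $166990$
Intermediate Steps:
$m{\left(Y,u \right)} = \left(-180 + u\right) \left(Y + u\right)$ ($m{\left(Y,u \right)} = \left(Y + u\right) \left(-180 + u\right) = \left(-180 + u\right) \left(Y + u\right)$)
$\left(m{\left(453,f \right)} - -69579\right) + a{\left(I{\left(3 \right)} \right)} = \left(\left(308^{2} - 81540 - 55440 + 453 \cdot 308\right) - -69579\right) + 3 = \left(\left(94864 - 81540 - 55440 + 139524\right) + 69579\right) + 3 = \left(97408 + 69579\right) + 3 = 166987 + 3 = 166990$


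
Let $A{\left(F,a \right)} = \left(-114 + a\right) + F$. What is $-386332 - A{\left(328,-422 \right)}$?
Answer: $-386124$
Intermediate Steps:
$A{\left(F,a \right)} = -114 + F + a$
$-386332 - A{\left(328,-422 \right)} = -386332 - \left(-114 + 328 - 422\right) = -386332 - -208 = -386332 + 208 = -386124$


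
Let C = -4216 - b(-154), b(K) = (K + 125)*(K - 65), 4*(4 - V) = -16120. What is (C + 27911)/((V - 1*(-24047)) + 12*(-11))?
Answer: 17344/27949 ≈ 0.62056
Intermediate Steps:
V = 4034 (V = 4 - 1/4*(-16120) = 4 + 4030 = 4034)
b(K) = (-65 + K)*(125 + K) (b(K) = (125 + K)*(-65 + K) = (-65 + K)*(125 + K))
C = -10567 (C = -4216 - (-8125 + (-154)**2 + 60*(-154)) = -4216 - (-8125 + 23716 - 9240) = -4216 - 1*6351 = -4216 - 6351 = -10567)
(C + 27911)/((V - 1*(-24047)) + 12*(-11)) = (-10567 + 27911)/((4034 - 1*(-24047)) + 12*(-11)) = 17344/((4034 + 24047) - 132) = 17344/(28081 - 132) = 17344/27949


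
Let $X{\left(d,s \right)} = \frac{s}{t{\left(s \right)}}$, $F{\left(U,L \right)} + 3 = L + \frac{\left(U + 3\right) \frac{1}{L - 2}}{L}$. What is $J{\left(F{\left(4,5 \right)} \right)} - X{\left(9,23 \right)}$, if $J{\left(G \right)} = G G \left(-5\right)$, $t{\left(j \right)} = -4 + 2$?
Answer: $- \frac{1703}{90} \approx -18.922$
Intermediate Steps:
$t{\left(j \right)} = -2$
$F{\left(U,L \right)} = -3 + L + \frac{3 + U}{L \left(-2 + L\right)}$ ($F{\left(U,L \right)} = -3 + \left(L + \frac{\left(U + 3\right) \frac{1}{L - 2}}{L}\right) = -3 + \left(L + \frac{\left(3 + U\right) \frac{1}{-2 + L}}{L}\right) = -3 + \left(L + \frac{\frac{1}{-2 + L} \left(3 + U\right)}{L}\right) = -3 + \left(L + \frac{3 + U}{L \left(-2 + L\right)}\right) = -3 + L + \frac{3 + U}{L \left(-2 + L\right)}$)
$J{\left(G \right)} = - 5 G^{2}$ ($J{\left(G \right)} = G^{2} \left(-5\right) = - 5 G^{2}$)
$X{\left(d,s \right)} = - \frac{s}{2}$ ($X{\left(d,s \right)} = \frac{s}{-2} = s \left(- \frac{1}{2}\right) = - \frac{s}{2}$)
$J{\left(F{\left(4,5 \right)} \right)} - X{\left(9,23 \right)} = - 5 \left(\frac{3 + 4 + 5^{3} - 5 \cdot 5^{2} + 6 \cdot 5}{5 \left(-2 + 5\right)}\right)^{2} - \left(- \frac{1}{2}\right) 23 = - 5 \left(\frac{3 + 4 + 125 - 125 + 30}{5 \cdot 3}\right)^{2} - - \frac{23}{2} = - 5 \left(\frac{1}{5} \cdot \frac{1}{3} \left(3 + 4 + 125 - 125 + 30\right)\right)^{2} + \frac{23}{2} = - 5 \left(\frac{1}{5} \cdot \frac{1}{3} \cdot 37\right)^{2} + \frac{23}{2} = - 5 \left(\frac{37}{15}\right)^{2} + \frac{23}{2} = \left(-5\right) \frac{1369}{225} + \frac{23}{2} = - \frac{1369}{45} + \frac{23}{2} = - \frac{1703}{90}$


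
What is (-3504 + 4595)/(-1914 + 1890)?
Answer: -1091/24 ≈ -45.458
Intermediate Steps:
(-3504 + 4595)/(-1914 + 1890) = 1091/(-24) = 1091*(-1/24) = -1091/24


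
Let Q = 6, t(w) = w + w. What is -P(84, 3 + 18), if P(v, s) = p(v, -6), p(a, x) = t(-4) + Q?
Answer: 2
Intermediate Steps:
t(w) = 2*w
p(a, x) = -2 (p(a, x) = 2*(-4) + 6 = -8 + 6 = -2)
P(v, s) = -2
-P(84, 3 + 18) = -1*(-2) = 2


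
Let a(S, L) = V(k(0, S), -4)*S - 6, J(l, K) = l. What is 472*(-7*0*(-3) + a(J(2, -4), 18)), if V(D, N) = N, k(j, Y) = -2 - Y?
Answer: -6608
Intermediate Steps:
a(S, L) = -6 - 4*S (a(S, L) = -4*S - 6 = -6 - 4*S)
472*(-7*0*(-3) + a(J(2, -4), 18)) = 472*(-7*0*(-3) + (-6 - 4*2)) = 472*(0*(-3) + (-6 - 8)) = 472*(0 - 14) = 472*(-14) = -6608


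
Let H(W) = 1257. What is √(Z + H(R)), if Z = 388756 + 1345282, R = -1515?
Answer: √1735295 ≈ 1317.3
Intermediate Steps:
Z = 1734038
√(Z + H(R)) = √(1734038 + 1257) = √1735295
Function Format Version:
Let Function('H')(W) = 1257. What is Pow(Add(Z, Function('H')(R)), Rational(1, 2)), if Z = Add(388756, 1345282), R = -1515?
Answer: Pow(1735295, Rational(1, 2)) ≈ 1317.3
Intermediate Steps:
Z = 1734038
Pow(Add(Z, Function('H')(R)), Rational(1, 2)) = Pow(Add(1734038, 1257), Rational(1, 2)) = Pow(1735295, Rational(1, 2))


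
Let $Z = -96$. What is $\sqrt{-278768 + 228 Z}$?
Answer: $4 i \sqrt{18791} \approx 548.32 i$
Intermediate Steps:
$\sqrt{-278768 + 228 Z} = \sqrt{-278768 + 228 \left(-96\right)} = \sqrt{-278768 - 21888} = \sqrt{-300656} = 4 i \sqrt{18791}$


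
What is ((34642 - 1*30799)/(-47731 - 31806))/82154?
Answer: -3843/6534282698 ≈ -5.8813e-7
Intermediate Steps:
((34642 - 1*30799)/(-47731 - 31806))/82154 = ((34642 - 30799)/(-79537))*(1/82154) = (3843*(-1/79537))*(1/82154) = -3843/79537*1/82154 = -3843/6534282698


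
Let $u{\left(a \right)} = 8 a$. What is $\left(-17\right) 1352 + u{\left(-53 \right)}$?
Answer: $-23408$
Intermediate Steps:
$\left(-17\right) 1352 + u{\left(-53 \right)} = \left(-17\right) 1352 + 8 \left(-53\right) = -22984 - 424 = -23408$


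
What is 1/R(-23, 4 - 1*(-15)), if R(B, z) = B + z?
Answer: -¼ ≈ -0.25000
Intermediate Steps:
1/R(-23, 4 - 1*(-15)) = 1/(-23 + (4 - 1*(-15))) = 1/(-23 + (4 + 15)) = 1/(-23 + 19) = 1/(-4) = -¼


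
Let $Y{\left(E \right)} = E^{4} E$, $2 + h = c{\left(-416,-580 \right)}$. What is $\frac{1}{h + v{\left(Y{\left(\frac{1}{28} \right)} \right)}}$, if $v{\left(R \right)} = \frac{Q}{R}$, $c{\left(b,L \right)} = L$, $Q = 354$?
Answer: $\frac{1}{6092469690} \approx 1.6414 \cdot 10^{-10}$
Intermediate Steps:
$h = -582$ ($h = -2 - 580 = -582$)
$Y{\left(E \right)} = E^{5}$
$v{\left(R \right)} = \frac{354}{R}$
$\frac{1}{h + v{\left(Y{\left(\frac{1}{28} \right)} \right)}} = \frac{1}{-582 + \frac{354}{\left(\frac{1}{28}\right)^{5}}} = \frac{1}{-582 + 354 \frac{1}{\frac{1}{17210368}}} = \frac{1}{-582 + 354 \cdot 17210368} = \frac{1}{-582 + 6092470272} = \frac{1}{6092469690}$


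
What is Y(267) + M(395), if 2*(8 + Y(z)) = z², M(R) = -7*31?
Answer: 70839/2 ≈ 35420.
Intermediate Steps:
M(R) = -217
Y(z) = -8 + z²/2
Y(267) + M(395) = (-8 + (½)*267²) - 217 = (-8 + (½)*71289) - 217 = (-8 + 71289/2) - 217 = 71273/2 - 217 = 70839/2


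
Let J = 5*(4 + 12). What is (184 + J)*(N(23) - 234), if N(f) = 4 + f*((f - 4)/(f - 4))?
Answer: -54648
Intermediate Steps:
J = 80 (J = 5*16 = 80)
N(f) = 4 + f (N(f) = 4 + f*((-4 + f)/(-4 + f)) = 4 + f*1 = 4 + f)
(184 + J)*(N(23) - 234) = (184 + 80)*((4 + 23) - 234) = 264*(27 - 234) = 264*(-207) = -54648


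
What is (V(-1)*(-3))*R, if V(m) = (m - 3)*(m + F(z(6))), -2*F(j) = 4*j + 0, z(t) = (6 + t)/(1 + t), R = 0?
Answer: 0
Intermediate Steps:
z(t) = (6 + t)/(1 + t)
F(j) = -2*j (F(j) = -(4*j + 0)/2 = -2*j)
V(m) = (-3 + m)*(-24/7 + m) (V(m) = (m - 3)*(m - 2*(6 + 6)/(1 + 6)) = (-3 + m)*(m - 2*12/7) = (-3 + m)*(m - 24/7) = (-3 + m)*(-24/7 + m))
(V(-1)*(-3))*R = ((72/7 + (-1)² - 45/7*(-1))*(-3))*0 = ((72/7 + 1 + 45/7)*(-3))*0 = ((124/7)*(-3))*0 = -372/7*0 = 0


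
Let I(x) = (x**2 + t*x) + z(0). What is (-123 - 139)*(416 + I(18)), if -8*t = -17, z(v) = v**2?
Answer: -407803/2 ≈ -2.0390e+5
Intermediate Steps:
t = 17/8 (t = -1/8*(-17) = 17/8 ≈ 2.1250)
I(x) = x**2 + 17*x/8 (I(x) = (x**2 + 17*x/8) + 0**2 = (x**2 + 17*x/8) + 0 = x**2 + 17*x/8)
(-123 - 139)*(416 + I(18)) = (-123 - 139)*(416 + (1/8)*18*(17 + 8*18)) = -262*(416 + (1/8)*18*(17 + 144)) = -262*(416 + (1/8)*18*161) = -262*(416 + 1449/4) = -262*3113/4 = -407803/2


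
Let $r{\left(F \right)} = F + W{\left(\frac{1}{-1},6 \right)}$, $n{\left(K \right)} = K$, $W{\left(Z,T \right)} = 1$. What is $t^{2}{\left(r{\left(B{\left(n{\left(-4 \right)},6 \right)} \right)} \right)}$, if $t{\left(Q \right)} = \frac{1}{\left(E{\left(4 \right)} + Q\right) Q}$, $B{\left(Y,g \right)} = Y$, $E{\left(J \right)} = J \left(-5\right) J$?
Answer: $\frac{1}{62001} \approx 1.6129 \cdot 10^{-5}$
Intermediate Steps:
$E{\left(J \right)} = - 5 J^{2}$ ($E{\left(J \right)} = - 5 J J = - 5 J^{2}$)
$r{\left(F \right)} = 1 + F$ ($r{\left(F \right)} = F + 1 = 1 + F$)
$t{\left(Q \right)} = \frac{1}{Q \left(-80 + Q\right)}$ ($t{\left(Q \right)} = \frac{1}{\left(- 5 \cdot 4^{2} + Q\right) Q} = \frac{1}{\left(\left(-5\right) 16 + Q\right) Q} = \frac{1}{\left(-80 + Q\right) Q} = \frac{1}{Q \left(-80 + Q\right)}$)
$t^{2}{\left(r{\left(B{\left(n{\left(-4 \right)},6 \right)} \right)} \right)} = \left(\frac{1}{\left(1 - 4\right) \left(-80 + \left(1 - 4\right)\right)}\right)^{2} = \left(\frac{1}{\left(-3\right) \left(-80 - 3\right)}\right)^{2} = \left(- \frac{1}{3 \left(-83\right)}\right)^{2} = \left(\left(- \frac{1}{3}\right) \left(- \frac{1}{83}\right)\right)^{2} = \left(\frac{1}{249}\right)^{2} = \frac{1}{62001}$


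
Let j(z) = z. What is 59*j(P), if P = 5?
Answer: 295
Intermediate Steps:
59*j(P) = 59*5 = 295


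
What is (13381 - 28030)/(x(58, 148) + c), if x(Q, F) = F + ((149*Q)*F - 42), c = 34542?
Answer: -4883/437888 ≈ -0.011151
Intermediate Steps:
x(Q, F) = -42 + F + 149*F*Q (x(Q, F) = F + (149*F*Q - 42) = F + (-42 + 149*F*Q) = -42 + F + 149*F*Q)
(13381 - 28030)/(x(58, 148) + c) = (13381 - 28030)/((-42 + 148 + 149*148*58) + 34542) = -14649/((-42 + 148 + 1279016) + 34542) = -14649/(1279122 + 34542) = -14649/1313664 = -14649*1/1313664 = -4883/437888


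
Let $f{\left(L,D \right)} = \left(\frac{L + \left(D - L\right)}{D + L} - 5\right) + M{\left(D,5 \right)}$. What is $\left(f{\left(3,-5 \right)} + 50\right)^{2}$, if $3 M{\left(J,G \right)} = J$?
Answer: $\frac{75625}{36} \approx 2100.7$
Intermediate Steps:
$M{\left(J,G \right)} = \frac{J}{3}$
$f{\left(L,D \right)} = -5 + \frac{D}{3} + \frac{D}{D + L}$ ($f{\left(L,D \right)} = \left(\frac{L + \left(D - L\right)}{D + L} - 5\right) + \frac{D}{3} = \left(\frac{D}{D + L} - 5\right) + \frac{D}{3} = \left(-5 + \frac{D}{D + L}\right) + \frac{D}{3} = -5 + \frac{D}{3} + \frac{D}{D + L}$)
$\left(f{\left(3,-5 \right)} + 50\right)^{2} = \left(\frac{\left(-5\right)^{2} - 45 - -60 - 15}{3 \left(-5 + 3\right)} + 50\right)^{2} = \left(\frac{25 - 45 + 60 - 15}{3 \left(-2\right)} + 50\right)^{2} = \left(\frac{1}{3} \left(- \frac{1}{2}\right) 25 + 50\right)^{2} = \left(- \frac{25}{6} + 50\right)^{2} = \left(\frac{275}{6}\right)^{2} = \frac{75625}{36}$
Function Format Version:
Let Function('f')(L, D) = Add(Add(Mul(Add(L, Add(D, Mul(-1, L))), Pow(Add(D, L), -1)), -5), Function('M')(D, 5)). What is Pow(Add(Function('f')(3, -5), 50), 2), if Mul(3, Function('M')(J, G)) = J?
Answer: Rational(75625, 36) ≈ 2100.7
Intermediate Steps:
Function('M')(J, G) = Mul(Rational(1, 3), J)
Function('f')(L, D) = Add(-5, Mul(Rational(1, 3), D), Mul(D, Pow(Add(D, L), -1))) (Function('f')(L, D) = Add(Add(Mul(Add(L, Add(D, Mul(-1, L))), Pow(Add(D, L), -1)), -5), Mul(Rational(1, 3), D)) = Add(Add(Mul(D, Pow(Add(D, L), -1)), -5), Mul(Rational(1, 3), D)) = Add(Add(-5, Mul(D, Pow(Add(D, L), -1))), Mul(Rational(1, 3), D)) = Add(-5, Mul(Rational(1, 3), D), Mul(D, Pow(Add(D, L), -1))))
Pow(Add(Function('f')(3, -5), 50), 2) = Pow(Add(Mul(Rational(1, 3), Pow(Add(-5, 3), -1), Add(Pow(-5, 2), Mul(-15, 3), Mul(-12, -5), Mul(-5, 3))), 50), 2) = Pow(Add(Mul(Rational(1, 3), Pow(-2, -1), Add(25, -45, 60, -15)), 50), 2) = Pow(Add(Mul(Rational(1, 3), Rational(-1, 2), 25), 50), 2) = Pow(Add(Rational(-25, 6), 50), 2) = Pow(Rational(275, 6), 2) = Rational(75625, 36)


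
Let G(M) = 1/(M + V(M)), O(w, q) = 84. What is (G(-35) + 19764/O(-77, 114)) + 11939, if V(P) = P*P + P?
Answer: 14061301/1155 ≈ 12174.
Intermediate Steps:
V(P) = P + P**2 (V(P) = P**2 + P = P + P**2)
G(M) = 1/(M + M*(1 + M))
(G(-35) + 19764/O(-77, 114)) + 11939 = (1/((-35)*(2 - 35)) + 19764/84) + 11939 = (-1/35/(-33) + 19764*(1/84)) + 11939 = (-1/35*(-1/33) + 1647/7) + 11939 = (1/1155 + 1647/7) + 11939 = 271756/1155 + 11939 = 14061301/1155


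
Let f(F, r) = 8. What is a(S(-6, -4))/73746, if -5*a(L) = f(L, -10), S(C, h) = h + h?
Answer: -4/184365 ≈ -2.1696e-5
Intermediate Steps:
S(C, h) = 2*h
a(L) = -8/5 (a(L) = -1/5*8 = -8/5)
a(S(-6, -4))/73746 = -8/5/73746 = -8/5*1/73746 = -4/184365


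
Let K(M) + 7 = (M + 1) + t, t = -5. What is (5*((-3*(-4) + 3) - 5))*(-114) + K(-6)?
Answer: -5717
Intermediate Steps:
K(M) = -11 + M (K(M) = -7 + ((M + 1) - 5) = -7 + ((1 + M) - 5) = -7 + (-4 + M) = -11 + M)
(5*((-3*(-4) + 3) - 5))*(-114) + K(-6) = (5*((-3*(-4) + 3) - 5))*(-114) + (-11 - 6) = (5*((12 + 3) - 5))*(-114) - 17 = (5*(15 - 5))*(-114) - 17 = (5*10)*(-114) - 17 = 50*(-114) - 17 = -5700 - 17 = -5717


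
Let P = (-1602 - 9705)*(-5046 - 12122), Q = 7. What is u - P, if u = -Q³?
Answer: -194118919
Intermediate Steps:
P = 194118576 (P = -11307*(-17168) = 194118576)
u = -343 (u = -1*7³ = -1*343 = -343)
u - P = -343 - 1*194118576 = -343 - 194118576 = -194118919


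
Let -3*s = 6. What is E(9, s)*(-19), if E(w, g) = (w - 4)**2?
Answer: -475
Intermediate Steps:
s = -2 (s = -1/3*6 = -2)
E(w, g) = (-4 + w)**2
E(9, s)*(-19) = (-4 + 9)**2*(-19) = 5**2*(-19) = 25*(-19) = -475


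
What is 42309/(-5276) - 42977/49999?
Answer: -2342154343/263794724 ≈ -8.8787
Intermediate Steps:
42309/(-5276) - 42977/49999 = 42309*(-1/5276) - 42977*1/49999 = -42309/5276 - 42977/49999 = -2342154343/263794724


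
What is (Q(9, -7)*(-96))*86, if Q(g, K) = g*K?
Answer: 520128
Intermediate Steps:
Q(g, K) = K*g
(Q(9, -7)*(-96))*86 = (-7*9*(-96))*86 = -63*(-96)*86 = 6048*86 = 520128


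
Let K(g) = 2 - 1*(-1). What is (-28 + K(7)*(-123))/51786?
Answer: -397/51786 ≈ -0.0076662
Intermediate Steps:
K(g) = 3 (K(g) = 2 + 1 = 3)
(-28 + K(7)*(-123))/51786 = (-28 + 3*(-123))/51786 = (-28 - 369)*(1/51786) = -397*1/51786 = -397/51786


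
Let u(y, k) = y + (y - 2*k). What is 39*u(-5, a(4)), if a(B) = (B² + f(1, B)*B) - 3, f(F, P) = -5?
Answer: 156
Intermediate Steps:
a(B) = -3 + B² - 5*B (a(B) = (B² - 5*B) - 3 = -3 + B² - 5*B)
u(y, k) = -2*k + 2*y
39*u(-5, a(4)) = 39*(-2*(-3 + 4² - 5*4) + 2*(-5)) = 39*(-2*(-3 + 16 - 20) - 10) = 39*(-2*(-7) - 10) = 39*(14 - 10) = 39*4 = 156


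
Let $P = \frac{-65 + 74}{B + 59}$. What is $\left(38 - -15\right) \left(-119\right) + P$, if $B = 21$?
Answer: $- \frac{504551}{80} \approx -6306.9$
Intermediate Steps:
$P = \frac{9}{80}$ ($P = \frac{-65 + 74}{21 + 59} = \frac{9}{80} \approx 0.1125$)
$\left(38 - -15\right) \left(-119\right) + P = \left(38 - -15\right) \left(-119\right) + \frac{9}{80} = \left(38 + 15\right) \left(-119\right) + \frac{9}{80} = 53 \left(-119\right) + \frac{9}{80} = -6307 + \frac{9}{80} = - \frac{504551}{80}$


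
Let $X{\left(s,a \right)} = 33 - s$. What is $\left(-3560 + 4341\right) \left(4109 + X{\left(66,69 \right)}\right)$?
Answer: $3183356$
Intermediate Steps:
$\left(-3560 + 4341\right) \left(4109 + X{\left(66,69 \right)}\right) = \left(-3560 + 4341\right) \left(4109 + \left(33 - 66\right)\right) = 781 \left(4109 + \left(33 - 66\right)\right) = 781 \left(4109 - 33\right) = 781 \cdot 4076 = 3183356$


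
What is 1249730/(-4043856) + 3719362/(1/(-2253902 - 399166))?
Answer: -19951819976028388513/2021928 ≈ -9.8677e+12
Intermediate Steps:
1249730/(-4043856) + 3719362/(1/(-2253902 - 399166)) = 1249730*(-1/4043856) + 3719362/(1/(-2653068)) = -624865/2021928 + 3719362/(-1/2653068) = -624865/2021928 + 3719362*(-2653068) = -624865/2021928 - 9867720302616 = -19951819976028388513/2021928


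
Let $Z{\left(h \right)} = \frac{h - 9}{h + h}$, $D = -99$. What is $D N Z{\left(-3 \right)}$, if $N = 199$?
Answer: $-39402$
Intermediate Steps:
$Z{\left(h \right)} = \frac{-9 + h}{2 h}$
$D N Z{\left(-3 \right)} = \left(-99\right) 199 \frac{-9 - 3}{2 \left(-3\right)} = - 19701 \cdot \frac{1}{2} \left(- \frac{1}{3}\right) \left(-12\right) = \left(-19701\right) 2 = -39402$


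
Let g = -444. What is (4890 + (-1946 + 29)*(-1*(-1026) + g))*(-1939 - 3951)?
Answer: 6542635560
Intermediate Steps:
(4890 + (-1946 + 29)*(-1*(-1026) + g))*(-1939 - 3951) = (4890 + (-1946 + 29)*(-1*(-1026) - 444))*(-1939 - 3951) = (4890 - 1917*(1026 - 444))*(-5890) = (4890 - 1917*582)*(-5890) = (4890 - 1115694)*(-5890) = -1110804*(-5890) = 6542635560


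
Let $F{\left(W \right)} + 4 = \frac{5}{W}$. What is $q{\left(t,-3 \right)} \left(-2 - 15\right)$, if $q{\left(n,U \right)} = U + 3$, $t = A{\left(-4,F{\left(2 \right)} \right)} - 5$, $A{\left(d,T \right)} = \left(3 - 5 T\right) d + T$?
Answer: $0$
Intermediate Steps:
$F{\left(W \right)} = -4 + \frac{5}{W}$
$A{\left(d,T \right)} = T + d \left(3 - 5 T\right)$ ($A{\left(d,T \right)} = d \left(3 - 5 T\right) + T = T + d \left(3 - 5 T\right)$)
$t = - \frac{97}{2}$ ($t = \left(\left(-4 + \frac{5}{2}\right) + 3 \left(-4\right) - 5 \left(-4 + \frac{5}{2}\right) \left(-4\right)\right) - 5 = \left(\left(-4 + 5 \cdot \frac{1}{2}\right) - 12 - 5 \left(-4 + 5 \cdot \frac{1}{2}\right) \left(-4\right)\right) - 5 = \left(\left(-4 + \frac{5}{2}\right) - 12 - 5 \left(-4 + \frac{5}{2}\right) \left(-4\right)\right) - 5 = \left(- \frac{3}{2} - 12 - \left(- \frac{15}{2}\right) \left(-4\right)\right) - 5 = \left(- \frac{3}{2} - 12 - 30\right) - 5 = - \frac{87}{2} - 5 = - \frac{97}{2} \approx -48.5$)
$q{\left(n,U \right)} = 3 + U$
$q{\left(t,-3 \right)} \left(-2 - 15\right) = \left(3 - 3\right) \left(-2 - 15\right) = 0 \left(-17\right) = 0$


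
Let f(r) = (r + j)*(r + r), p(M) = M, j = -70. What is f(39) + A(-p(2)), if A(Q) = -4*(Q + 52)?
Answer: -2618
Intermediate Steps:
f(r) = 2*r*(-70 + r) (f(r) = (r - 70)*(r + r) = (-70 + r)*(2*r) = 2*r*(-70 + r))
A(Q) = -208 - 4*Q (A(Q) = -4*(52 + Q) = -208 - 4*Q)
f(39) + A(-p(2)) = 2*39*(-70 + 39) + (-208 - (-4)*2) = 2*39*(-31) + (-208 - 4*(-2)) = -2418 + (-208 + 8) = -2418 - 200 = -2618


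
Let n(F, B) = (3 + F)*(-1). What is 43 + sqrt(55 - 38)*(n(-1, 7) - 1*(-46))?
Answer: 43 + 44*sqrt(17) ≈ 224.42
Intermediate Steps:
n(F, B) = -3 - F
43 + sqrt(55 - 38)*(n(-1, 7) - 1*(-46)) = 43 + sqrt(55 - 38)*((-3 - 1*(-1)) - 1*(-46)) = 43 + sqrt(17)*((-3 + 1) + 46) = 43 + sqrt(17)*(-2 + 46) = 43 + sqrt(17)*44 = 43 + 44*sqrt(17)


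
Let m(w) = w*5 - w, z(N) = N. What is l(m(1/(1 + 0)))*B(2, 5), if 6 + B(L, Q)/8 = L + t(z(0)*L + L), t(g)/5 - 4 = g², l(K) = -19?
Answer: -5472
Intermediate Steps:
m(w) = 4*w (m(w) = 5*w - w = 4*w)
t(g) = 20 + 5*g²
B(L, Q) = 112 + 8*L + 40*L² (B(L, Q) = -48 + 8*(L + (20 + 5*(0*L + L)²)) = -48 + 8*(L + (20 + 5*(0 + L)²)) = -48 + 8*(L + (20 + 5*L²)) = -48 + 8*(20 + L + 5*L²) = -48 + (160 + 8*L + 40*L²) = 112 + 8*L + 40*L²)
l(m(1/(1 + 0)))*B(2, 5) = -19*(112 + 8*2 + 40*2²) = -19*(112 + 16 + 40*4) = -19*(112 + 16 + 160) = -19*288 = -5472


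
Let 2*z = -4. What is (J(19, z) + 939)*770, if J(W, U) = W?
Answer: 737660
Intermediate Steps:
z = -2 (z = (½)*(-4) = -2)
(J(19, z) + 939)*770 = (19 + 939)*770 = 958*770 = 737660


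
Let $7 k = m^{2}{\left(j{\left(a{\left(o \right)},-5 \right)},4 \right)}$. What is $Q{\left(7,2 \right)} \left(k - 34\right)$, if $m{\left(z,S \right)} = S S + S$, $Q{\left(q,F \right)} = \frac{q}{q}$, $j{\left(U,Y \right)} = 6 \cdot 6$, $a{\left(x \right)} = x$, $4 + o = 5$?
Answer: $\frac{162}{7} \approx 23.143$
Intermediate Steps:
$o = 1$ ($o = -4 + 5 = 1$)
$j{\left(U,Y \right)} = 36$
$Q{\left(q,F \right)} = 1$
$m{\left(z,S \right)} = S + S^{2}$ ($m{\left(z,S \right)} = S^{2} + S = S + S^{2}$)
$k = \frac{400}{7}$ ($k = \frac{\left(4 \left(1 + 4\right)\right)^{2}}{7} = \frac{\left(4 \cdot 5\right)^{2}}{7} = \frac{20^{2}}{7} = \frac{1}{7} \cdot 400 = \frac{400}{7} \approx 57.143$)
$Q{\left(7,2 \right)} \left(k - 34\right) = 1 \left(\frac{400}{7} - 34\right) = 1 \cdot \frac{162}{7} = \frac{162}{7}$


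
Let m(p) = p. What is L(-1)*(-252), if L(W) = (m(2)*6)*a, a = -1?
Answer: 3024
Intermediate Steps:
L(W) = -12 (L(W) = (2*6)*(-1) = 12*(-1) = -12)
L(-1)*(-252) = -12*(-252) = 3024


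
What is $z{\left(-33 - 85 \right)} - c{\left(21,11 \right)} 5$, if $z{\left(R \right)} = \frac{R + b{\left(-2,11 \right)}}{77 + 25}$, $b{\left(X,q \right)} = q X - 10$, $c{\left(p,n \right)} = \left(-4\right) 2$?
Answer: $\frac{655}{17} \approx 38.529$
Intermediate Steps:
$c{\left(p,n \right)} = -8$
$b{\left(X,q \right)} = -10 + X q$ ($b{\left(X,q \right)} = X q - 10 = -10 + X q$)
$z{\left(R \right)} = - \frac{16}{51} + \frac{R}{102}$ ($z{\left(R \right)} = \frac{R - 32}{77 + 25} = \frac{R - 32}{102} = \left(R - 32\right) \frac{1}{102} = \left(-32 + R\right) \frac{1}{102} = - \frac{16}{51} + \frac{R}{102}$)
$z{\left(-33 - 85 \right)} - c{\left(21,11 \right)} 5 = \left(- \frac{16}{51} + \frac{-33 - 85}{102}\right) - \left(-8\right) 5 = \left(- \frac{16}{51} + \frac{1}{102} \left(-118\right)\right) - -40 = \left(- \frac{16}{51} - \frac{59}{51}\right) + 40 = - \frac{25}{17} + 40 = \frac{655}{17}$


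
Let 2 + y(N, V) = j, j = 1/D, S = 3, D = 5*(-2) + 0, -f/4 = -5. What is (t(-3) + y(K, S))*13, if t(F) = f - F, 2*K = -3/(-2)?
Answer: 2717/10 ≈ 271.70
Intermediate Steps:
f = 20 (f = -4*(-5) = 20)
K = 3/4 (K = (-3/(-2))/2 = (-3*(-1/2))/2 = (1/2)*(3/2) = 3/4 ≈ 0.75000)
D = -10 (D = -10 + 0 = -10)
j = -1/10 (j = 1/(-10) = -1/10 ≈ -0.10000)
y(N, V) = -21/10 (y(N, V) = -2 - 1/10 = -21/10)
t(F) = 20 - F
(t(-3) + y(K, S))*13 = ((20 - 1*(-3)) - 21/10)*13 = ((20 + 3) - 21/10)*13 = (23 - 21/10)*13 = (209/10)*13 = 2717/10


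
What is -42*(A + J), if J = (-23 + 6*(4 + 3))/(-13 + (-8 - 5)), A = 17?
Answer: -8883/13 ≈ -683.31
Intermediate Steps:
J = -19/26 (J = (-23 + 6*7)/(-13 - 13) = (-23 + 42)/(-26) = 19*(-1/26) = -19/26 ≈ -0.73077)
-42*(A + J) = -42*(17 - 19/26) = -42*423/26 = -8883/13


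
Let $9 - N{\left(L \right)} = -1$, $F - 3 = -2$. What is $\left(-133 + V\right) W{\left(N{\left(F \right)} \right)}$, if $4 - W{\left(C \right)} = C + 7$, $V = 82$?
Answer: $663$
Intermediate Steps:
$F = 1$ ($F = 3 - 2 = 1$)
$N{\left(L \right)} = 10$ ($N{\left(L \right)} = 9 - -1 = 9 + 1 = 10$)
$W{\left(C \right)} = -3 - C$ ($W{\left(C \right)} = 4 - \left(C + 7\right) = 4 - \left(7 + C\right) = -3 - C$)
$\left(-133 + V\right) W{\left(N{\left(F \right)} \right)} = \left(-133 + 82\right) \left(-3 - 10\right) = - 51 \left(-3 - 10\right) = \left(-51\right) \left(-13\right) = 663$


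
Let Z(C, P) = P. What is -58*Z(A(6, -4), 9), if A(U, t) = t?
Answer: -522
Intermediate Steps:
-58*Z(A(6, -4), 9) = -58*9 = -522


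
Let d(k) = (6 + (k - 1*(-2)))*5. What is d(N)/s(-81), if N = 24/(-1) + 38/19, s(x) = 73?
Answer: -70/73 ≈ -0.95890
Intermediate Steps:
N = -22 (N = 24*(-1) + 38*(1/19) = -24 + 2 = -22)
d(k) = 40 + 5*k (d(k) = (6 + (k + 2))*5 = (6 + (2 + k))*5 = (8 + k)*5 = 40 + 5*k)
d(N)/s(-81) = (40 + 5*(-22))/73 = (40 - 110)*(1/73) = -70*1/73 = -70/73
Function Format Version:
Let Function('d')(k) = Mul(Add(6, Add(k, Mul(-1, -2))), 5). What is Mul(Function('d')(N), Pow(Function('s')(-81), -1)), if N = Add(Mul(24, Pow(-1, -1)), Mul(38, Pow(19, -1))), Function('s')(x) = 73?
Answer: Rational(-70, 73) ≈ -0.95890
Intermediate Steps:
N = -22 (N = Add(Mul(24, -1), Mul(38, Rational(1, 19))) = Add(-24, 2) = -22)
Function('d')(k) = Add(40, Mul(5, k)) (Function('d')(k) = Mul(Add(6, Add(k, 2)), 5) = Mul(Add(6, Add(2, k)), 5) = Mul(Add(8, k), 5) = Add(40, Mul(5, k)))
Mul(Function('d')(N), Pow(Function('s')(-81), -1)) = Mul(Add(40, Mul(5, -22)), Pow(73, -1)) = Mul(Add(40, -110), Rational(1, 73)) = Mul(-70, Rational(1, 73)) = Rational(-70, 73)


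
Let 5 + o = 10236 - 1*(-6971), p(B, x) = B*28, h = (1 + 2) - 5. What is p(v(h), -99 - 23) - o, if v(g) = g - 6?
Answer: -17426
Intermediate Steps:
h = -2 (h = 3 - 5 = -2)
v(g) = -6 + g
p(B, x) = 28*B
o = 17202 (o = -5 + (10236 - 1*(-6971)) = -5 + (10236 + 6971) = -5 + 17207 = 17202)
p(v(h), -99 - 23) - o = 28*(-6 - 2) - 1*17202 = 28*(-8) - 17202 = -224 - 17202 = -17426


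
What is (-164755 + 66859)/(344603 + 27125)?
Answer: -12237/46466 ≈ -0.26335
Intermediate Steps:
(-164755 + 66859)/(344603 + 27125) = -97896/371728 = -97896*1/371728 = -12237/46466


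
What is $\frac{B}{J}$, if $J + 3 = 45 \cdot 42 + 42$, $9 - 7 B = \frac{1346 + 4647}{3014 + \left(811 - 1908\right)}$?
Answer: $\frac{11260}{25885251} \approx 0.000435$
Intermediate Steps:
$B = \frac{11260}{13419}$ ($B = \frac{9}{7} - \frac{\left(1346 + 4647\right) \frac{1}{3014 + \left(811 - 1908\right)}}{7} = \frac{9}{7} - \frac{5993 \frac{1}{3014 + \left(811 - 1908\right)}}{7} = \frac{9}{7} - \frac{5993 \frac{1}{3014 - 1097}}{7} = \frac{9}{7} - \frac{5993 \cdot \frac{1}{1917}}{7} = \frac{9}{7} - \frac{5993}{13419} = \frac{11260}{13419} \approx 0.83911$)
$J = 1929$ ($J = -3 + \left(45 \cdot 42 + 42\right) = -3 + \left(1890 + 42\right) = -3 + 1932 = 1929$)
$\frac{B}{J} = \frac{11260}{13419 \cdot 1929} = \frac{11260}{13419} \cdot \frac{1}{1929} = \frac{11260}{25885251}$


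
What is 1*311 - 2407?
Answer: -2096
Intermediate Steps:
1*311 - 2407 = 311 - 2407 = -2096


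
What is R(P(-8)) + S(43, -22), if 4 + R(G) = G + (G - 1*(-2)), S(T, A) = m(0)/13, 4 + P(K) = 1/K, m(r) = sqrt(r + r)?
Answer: -41/4 ≈ -10.250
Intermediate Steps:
m(r) = sqrt(2)*sqrt(r) (m(r) = sqrt(2*r) = sqrt(2)*sqrt(r))
P(K) = -4 + 1/K
S(T, A) = 0 (S(T, A) = (sqrt(2)*sqrt(0))/13 = (sqrt(2)*0)*(1/13) = 0*(1/13) = 0)
R(G) = -2 + 2*G (R(G) = -4 + (G + (G - 1*(-2))) = -4 + (G + (G + 2)) = -4 + (G + (2 + G)) = -4 + (2 + 2*G) = -2 + 2*G)
R(P(-8)) + S(43, -22) = (-2 + 2*(-4 + 1/(-8))) + 0 = (-2 + 2*(-4 - 1/8)) + 0 = (-2 + 2*(-33/8)) + 0 = (-2 - 33/4) + 0 = -41/4 + 0 = -41/4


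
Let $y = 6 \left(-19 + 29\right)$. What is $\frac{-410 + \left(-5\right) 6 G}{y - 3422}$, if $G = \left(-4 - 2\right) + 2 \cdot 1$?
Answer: $\frac{145}{1681} \approx 0.086258$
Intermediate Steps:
$G = -4$ ($G = \left(-4 - 2\right) + 2 = -6 + 2 = -4$)
$y = 60$ ($y = 6 \cdot 10 = 60$)
$\frac{-410 + \left(-5\right) 6 G}{y - 3422} = \frac{-410 + \left(-5\right) 6 \left(-4\right)}{60 - 3422} = \frac{-410 - -120}{-3362} = \left(-410 + 120\right) \left(- \frac{1}{3362}\right) = \left(-290\right) \left(- \frac{1}{3362}\right) = \frac{145}{1681}$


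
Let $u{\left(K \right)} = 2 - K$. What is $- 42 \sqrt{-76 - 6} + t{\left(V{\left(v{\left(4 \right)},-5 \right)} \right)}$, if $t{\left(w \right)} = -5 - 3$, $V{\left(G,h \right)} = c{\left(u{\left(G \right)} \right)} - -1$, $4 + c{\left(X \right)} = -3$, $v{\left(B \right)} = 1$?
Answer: $-8 - 42 i \sqrt{82} \approx -8.0 - 380.33 i$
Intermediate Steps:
$c{\left(X \right)} = -7$ ($c{\left(X \right)} = -4 - 3 = -7$)
$V{\left(G,h \right)} = -6$ ($V{\left(G,h \right)} = -7 - -1 = -7 + 1 = -6$)
$t{\left(w \right)} = -8$ ($t{\left(w \right)} = -5 - 3 = -8$)
$- 42 \sqrt{-76 - 6} + t{\left(V{\left(v{\left(4 \right)},-5 \right)} \right)} = - 42 \sqrt{-76 - 6} - 8 = - 42 \sqrt{-82} - 8 = - 42 i \sqrt{82} - 8 = -8 - 42 i \sqrt{82}$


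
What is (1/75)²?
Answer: 1/5625 ≈ 0.00017778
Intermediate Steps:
(1/75)² = 1/5625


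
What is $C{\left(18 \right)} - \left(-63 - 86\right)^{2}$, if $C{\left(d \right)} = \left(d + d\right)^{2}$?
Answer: $-20905$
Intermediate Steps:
$C{\left(d \right)} = 4 d^{2}$ ($C{\left(d \right)} = \left(2 d\right)^{2} = 4 d^{2}$)
$C{\left(18 \right)} - \left(-63 - 86\right)^{2} = 4 \cdot 18^{2} - \left(-63 - 86\right)^{2} = 4 \cdot 324 - \left(-149\right)^{2} = 1296 - 22201 = -20905$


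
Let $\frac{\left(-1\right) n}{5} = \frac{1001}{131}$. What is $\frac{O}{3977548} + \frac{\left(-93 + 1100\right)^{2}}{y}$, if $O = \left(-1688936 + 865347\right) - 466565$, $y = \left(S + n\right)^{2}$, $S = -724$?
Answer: $\frac{28177530477775409}{19827724371235974} \approx 1.4211$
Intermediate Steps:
$n = - \frac{5005}{131}$ ($n = - 5 \cdot \frac{1001}{131} = - 5 \cdot 1001 \cdot \frac{1}{131} = \left(-5\right) \frac{1001}{131} = - \frac{5005}{131} \approx -38.206$)
$y = \frac{9969822801}{17161}$ ($y = \left(-724 - \frac{5005}{131}\right)^{2} = \left(- \frac{99849}{131}\right)^{2} = \frac{9969822801}{17161} \approx 5.8096 \cdot 10^{5}$)
$O = -1290154$ ($O = -823589 - 466565 = -1290154$)
$\frac{O}{3977548} + \frac{\left(-93 + 1100\right)^{2}}{y} = - \frac{1290154}{3977548} + \frac{\left(-93 + 1100\right)^{2}}{\frac{9969822801}{17161}} = \left(-1290154\right) \frac{1}{3977548} + 1007^{2} \cdot \frac{17161}{9969822801} = - \frac{645077}{1988774} + 1014049 \cdot \frac{17161}{9969822801} = - \frac{645077}{1988774} + \frac{17402094889}{9969822801} = \frac{28177530477775409}{19827724371235974}$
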